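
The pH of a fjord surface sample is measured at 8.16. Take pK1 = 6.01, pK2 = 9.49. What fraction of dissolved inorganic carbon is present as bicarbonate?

α₁ = 1 / (1 + [H⁺]/K1 + K2/[H⁺]) = 1 / (1 + 10^-2.15 + 10^-1.33)
   = 1 / (1 + 0.0070795 + 0.046774) = 1/1.0539 = 0.9489

α₁ = 0.949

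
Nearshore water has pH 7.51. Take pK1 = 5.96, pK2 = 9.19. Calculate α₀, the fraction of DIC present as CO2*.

α₀ = 1 / (1 + K1/[H⁺] + K1K2/[H⁺]²) = 1 / (1 + 10^+1.55 + 10^-0.13)
   = 1 / (1 + 35.481 + 0.74131) = 1/37.223 = 0.02687

α₀ = 0.0269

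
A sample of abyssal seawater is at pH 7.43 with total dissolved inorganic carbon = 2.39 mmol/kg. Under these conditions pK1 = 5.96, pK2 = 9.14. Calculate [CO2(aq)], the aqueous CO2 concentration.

α₀ = 1 / (1 + K1/[H⁺] + K1K2/[H⁺]²) = 1 / (1 + 10^+1.47 + 10^-0.24)
   = 1 / (1 + 29.512 + 0.57544) = 1/31.088 = 0.03217
[CO2*] = α₀ × DIC = 0.03217 × 2.39 = 0.0769 mmol/kg

[CO2*] = 0.0769 mmol/kg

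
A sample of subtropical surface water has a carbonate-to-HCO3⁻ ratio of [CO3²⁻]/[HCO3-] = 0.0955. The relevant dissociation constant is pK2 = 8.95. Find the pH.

pH = 7.93

From K2 = [H⁺][CO3²⁻]/[HCO3-]:  pH = pK2 + log₁₀([CO3²⁻]/[HCO3-])
log₁₀(0.0955) = -1.020
pH = 8.95 + (-1.020) = 7.93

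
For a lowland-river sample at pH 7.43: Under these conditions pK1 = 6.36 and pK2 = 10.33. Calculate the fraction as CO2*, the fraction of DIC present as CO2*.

α₀ = 1 / (1 + K1/[H⁺] + K1K2/[H⁺]²) = 1 / (1 + 10^+1.07 + 10^-1.83)
   = 1 / (1 + 11.749 + 0.014791) = 1/12.764 = 0.07835

α₀ = 0.0783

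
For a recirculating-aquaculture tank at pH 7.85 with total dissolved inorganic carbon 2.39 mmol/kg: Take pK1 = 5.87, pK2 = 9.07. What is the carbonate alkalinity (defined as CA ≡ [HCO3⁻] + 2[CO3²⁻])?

CA = 2.50 mmol/kg

CA = [HCO3⁻] + 2[CO3²⁻] = (α₁ + 2α₂)·DIC
At pH 7.85: [H⁺]/K1 = 10^-1.98 = 0.010471, K2/[H⁺] = 10^-1.22 = 0.060256
α₁ = 1/(1 + 0.010471 + 0.060256) = 1/1.0707 = 0.9339; α₂ = α₁·K2/[H⁺] = 0.05628
α₁ + 2α₂ = 1.0465
CA = 1.0465 × 2.39 = 2.50 mmol/kg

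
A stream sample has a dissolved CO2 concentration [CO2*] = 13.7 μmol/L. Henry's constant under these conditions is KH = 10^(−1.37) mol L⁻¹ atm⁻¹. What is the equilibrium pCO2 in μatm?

pCO2 = 321 μatm

KH = 10^(−1.37) = 4.266×10^-2 mol L⁻¹ atm⁻¹
pCO2 = [CO2*]/KH = 13.7×10^-6 / 4.266×10^-2 = 3.21×10^-4 atm = 321 μatm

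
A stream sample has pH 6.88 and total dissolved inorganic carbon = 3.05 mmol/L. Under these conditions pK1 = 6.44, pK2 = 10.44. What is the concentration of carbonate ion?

α₂ = 1 / (1 + [H⁺]/K2 + [H⁺]²/(K1K2)) = 1 / (1 + 10^+3.56 + 10^+3.12)
   = 1 / (1 + 3630.8 + 1318.3) = 1/4950.0 = 0.0002020
[CO3²⁻] = α₂ × DIC = 0.0002020 × 3.05 = 0.000616 mmol/L = 0.616 μmol/L

[CO3²⁻] = 0.616 μmol/L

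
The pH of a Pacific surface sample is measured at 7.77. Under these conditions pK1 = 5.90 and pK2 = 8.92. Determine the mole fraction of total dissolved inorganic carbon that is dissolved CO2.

α₀ = 0.0124

α₀ = 1 / (1 + K1/[H⁺] + K1K2/[H⁺]²) = 1 / (1 + 10^+1.87 + 10^+0.72)
   = 1 / (1 + 74.131 + 5.2481) = 1/80.379 = 0.01244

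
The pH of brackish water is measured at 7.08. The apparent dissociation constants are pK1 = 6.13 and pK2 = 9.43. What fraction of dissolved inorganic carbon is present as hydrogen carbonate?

α₁ = 0.896

α₁ = 1 / (1 + [H⁺]/K1 + K2/[H⁺]) = 1 / (1 + 10^-0.95 + 10^-2.35)
   = 1 / (1 + 0.11220 + 0.0044668) = 1/1.1167 = 0.8955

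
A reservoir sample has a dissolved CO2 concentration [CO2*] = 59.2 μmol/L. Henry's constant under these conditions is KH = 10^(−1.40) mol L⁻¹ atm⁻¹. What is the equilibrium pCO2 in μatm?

pCO2 = 1490 μatm

KH = 10^(−1.40) = 3.981×10^-2 mol L⁻¹ atm⁻¹
pCO2 = [CO2*]/KH = 59.2×10^-6 / 3.981×10^-2 = 1.49×10^-3 atm = 1490 μatm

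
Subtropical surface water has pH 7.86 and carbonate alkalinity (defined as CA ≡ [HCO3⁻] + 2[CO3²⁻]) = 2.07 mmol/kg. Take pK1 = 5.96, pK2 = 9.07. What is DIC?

DIC = 1.98 mmol/kg

CA = [HCO3⁻] + 2[CO3²⁻] = (α₁ + 2α₂)·DIC
At pH 7.86: [H⁺]/K1 = 10^-1.90 = 0.012589, K2/[H⁺] = 10^-1.21 = 0.061660
α₁ = 1/(1 + 0.012589 + 0.061660) = 1/1.0742 = 0.9309; α₂ = α₁·K2/[H⁺] = 0.05740
α₁ + 2α₂ = 1.0457
DIC = CA / (α₁ + 2α₂) = 2.07 / 1.0457 = 1.98 mmol/kg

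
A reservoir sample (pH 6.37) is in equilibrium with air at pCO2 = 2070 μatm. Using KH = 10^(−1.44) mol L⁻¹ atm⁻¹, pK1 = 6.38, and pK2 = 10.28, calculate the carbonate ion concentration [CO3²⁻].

[CO2*] = KH · pCO2 = 10^(−1.44) × 2070×10^-6 = 7.516×10^-5 mol/L
α₀ = 1/(1 + K1/[H⁺] + K1K2/[H⁺]²) = 1/(1 + 10^-0.01 + 10^-3.92) = 0.5057
DIC = [CO2*]/α₀ = 7.516×10^-5 / 0.5057 = 0.1486 mmol/L
[CO3²⁻] = α₂·DIC; α₂ = 6.080×10^-5, so [CO3²⁻] = 6.080×10^-5 × 0.1486 = 9.04×10^-6 mmol/L = 0.00904 μmol/L

[CO3²⁻] = 0.00904 μmol/L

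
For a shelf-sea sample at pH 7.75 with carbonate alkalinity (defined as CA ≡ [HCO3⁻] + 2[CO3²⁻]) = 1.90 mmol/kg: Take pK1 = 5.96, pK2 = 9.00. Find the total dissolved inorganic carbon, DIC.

CA = [HCO3⁻] + 2[CO3²⁻] = (α₁ + 2α₂)·DIC
At pH 7.75: [H⁺]/K1 = 10^-1.79 = 0.016218, K2/[H⁺] = 10^-1.25 = 0.056234
α₁ = 1/(1 + 0.016218 + 0.056234) = 1/1.0725 = 0.9324; α₂ = α₁·K2/[H⁺] = 0.05244
α₁ + 2α₂ = 1.0373
DIC = CA / (α₁ + 2α₂) = 1.90 / 1.0373 = 1.83 mmol/kg

DIC = 1.83 mmol/kg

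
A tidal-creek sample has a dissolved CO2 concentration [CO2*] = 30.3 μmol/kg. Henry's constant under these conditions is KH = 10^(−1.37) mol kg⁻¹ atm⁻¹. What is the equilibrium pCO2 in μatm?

KH = 10^(−1.37) = 4.266×10^-2 mol kg⁻¹ atm⁻¹
pCO2 = [CO2*]/KH = 30.3×10^-6 / 4.266×10^-2 = 7.10×10^-4 atm = 710 μatm

pCO2 = 710 μatm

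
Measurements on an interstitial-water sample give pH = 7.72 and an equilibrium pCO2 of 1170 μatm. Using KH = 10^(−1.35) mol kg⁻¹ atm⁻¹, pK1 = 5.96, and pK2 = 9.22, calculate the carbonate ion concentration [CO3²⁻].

[CO3²⁻] = 0.0951 mmol/kg

[CO2*] = KH · pCO2 = 10^(−1.35) × 1170×10^-6 = 5.226×10^-5 mol/kg
α₀ = 1/(1 + K1/[H⁺] + K1K2/[H⁺]²) = 1/(1 + 10^+1.76 + 10^+0.26) = 0.01657
DIC = [CO2*]/α₀ = 5.226×10^-5 / 0.01657 = 3.155 mmol/kg
[CO3²⁻] = α₂·DIC; α₂ = 0.03015, so [CO3²⁻] = 0.03015 × 3.155 = 0.0951 mmol/kg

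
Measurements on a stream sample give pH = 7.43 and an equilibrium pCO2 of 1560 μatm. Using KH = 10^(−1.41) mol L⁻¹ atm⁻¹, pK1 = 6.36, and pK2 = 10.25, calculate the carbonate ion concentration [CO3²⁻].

[CO2*] = KH · pCO2 = 10^(−1.41) × 1560×10^-6 = 6.069×10^-5 mol/L
α₀ = 1/(1 + K1/[H⁺] + K1K2/[H⁺]²) = 1/(1 + 10^+1.07 + 10^-1.75) = 0.07833
DIC = [CO2*]/α₀ = 6.069×10^-5 / 0.07833 = 0.7748 mmol/L
[CO3²⁻] = α₂·DIC; α₂ = 0.001393, so [CO3²⁻] = 0.001393 × 0.7748 = 0.00108 mmol/L = 1.08 μmol/L

[CO3²⁻] = 1.08 μmol/L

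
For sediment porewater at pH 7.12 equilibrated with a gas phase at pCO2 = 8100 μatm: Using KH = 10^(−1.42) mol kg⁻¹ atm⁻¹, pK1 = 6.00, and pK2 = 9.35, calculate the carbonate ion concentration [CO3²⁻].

[CO2*] = KH · pCO2 = 10^(−1.42) × 8100×10^-6 = 3.080×10^-4 mol/kg
α₀ = 1/(1 + K1/[H⁺] + K1K2/[H⁺]²) = 1/(1 + 10^+1.12 + 10^-1.11) = 0.07013
DIC = [CO2*]/α₀ = 3.080×10^-4 / 0.07013 = 4.391 mmol/kg
[CO3²⁻] = α₂·DIC; α₂ = 0.005443, so [CO3²⁻] = 0.005443 × 4.391 = 0.0239 mmol/kg

[CO3²⁻] = 0.0239 mmol/kg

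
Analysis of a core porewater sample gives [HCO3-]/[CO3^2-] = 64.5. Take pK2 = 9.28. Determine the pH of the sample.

pH = 7.47

From K2 = [H⁺][CO3^2-]/[HCO3-]:  pH = pK2 − log₁₀([HCO3-]/[CO3^2-])
log₁₀(64.5) = +1.810
pH = 9.28 − (+1.810) = 7.47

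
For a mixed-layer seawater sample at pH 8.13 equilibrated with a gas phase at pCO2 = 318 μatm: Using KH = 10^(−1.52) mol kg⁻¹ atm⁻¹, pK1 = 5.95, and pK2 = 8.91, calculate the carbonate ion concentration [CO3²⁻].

[CO2*] = KH · pCO2 = 10^(−1.52) × 318×10^-6 = 9.603×10^-6 mol/kg
α₀ = 1/(1 + K1/[H⁺] + K1K2/[H⁺]²) = 1/(1 + 10^+2.18 + 10^+1.40) = 0.005635
DIC = [CO2*]/α₀ = 9.603×10^-6 / 0.005635 = 1.704 mmol/kg
[CO3²⁻] = α₂·DIC; α₂ = 0.1415, so [CO3²⁻] = 0.1415 × 1.704 = 0.241 mmol/kg

[CO3²⁻] = 0.241 mmol/kg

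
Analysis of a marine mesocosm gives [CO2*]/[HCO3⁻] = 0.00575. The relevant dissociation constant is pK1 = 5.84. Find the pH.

pH = 8.08

From K1 = [H⁺][HCO3⁻]/[CO2*]:  pH = pK1 − log₁₀([CO2*]/[HCO3⁻])
log₁₀(0.00575) = -2.240
pH = 5.84 − (-2.240) = 8.08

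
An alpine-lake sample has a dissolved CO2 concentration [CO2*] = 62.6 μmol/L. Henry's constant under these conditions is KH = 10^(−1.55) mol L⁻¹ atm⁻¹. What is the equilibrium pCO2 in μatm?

KH = 10^(−1.55) = 2.818×10^-2 mol L⁻¹ atm⁻¹
pCO2 = [CO2*]/KH = 62.6×10^-6 / 2.818×10^-2 = 2.22×10^-3 atm = 2220 μatm

pCO2 = 2220 μatm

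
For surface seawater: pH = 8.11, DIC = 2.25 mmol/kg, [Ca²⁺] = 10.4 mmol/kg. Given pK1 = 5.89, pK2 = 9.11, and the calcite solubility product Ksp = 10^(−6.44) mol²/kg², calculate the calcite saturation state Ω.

α₂ = 1 / (1 + [H⁺]/K2 + [H⁺]²/(K1K2)) = 1 / (1 + 10^+1.00 + 10^-1.22)
   = 1 / (1 + 10.000 + 0.060256) = 1/11.060 = 0.09041
[CO3²⁻] = α₂ × DIC = 0.09041 × 2.25 = 0.2034 mmol/kg
Ksp = 10^(−6.44) = 3.631×10^-7
Ω = [Ca²⁺][CO3²⁻]/Ksp = (10.4×10^-3)(2.034×10^-4) / 3.631×10^-7 = 5.83

Ω = 5.83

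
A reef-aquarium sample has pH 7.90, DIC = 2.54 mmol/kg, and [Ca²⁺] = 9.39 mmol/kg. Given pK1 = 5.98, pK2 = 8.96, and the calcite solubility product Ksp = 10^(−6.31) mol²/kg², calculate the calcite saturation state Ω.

Ω = 3.86

α₂ = 1 / (1 + [H⁺]/K2 + [H⁺]²/(K1K2)) = 1 / (1 + 10^+1.06 + 10^-0.86)
   = 1 / (1 + 11.482 + 0.13804) = 1/12.620 = 0.07924
[CO3²⁻] = α₂ × DIC = 0.07924 × 2.54 = 0.2013 mmol/kg
Ksp = 10^(−6.31) = 4.898×10^-7
Ω = [Ca²⁺][CO3²⁻]/Ksp = (9.39×10^-3)(2.013×10^-4) / 4.898×10^-7 = 3.86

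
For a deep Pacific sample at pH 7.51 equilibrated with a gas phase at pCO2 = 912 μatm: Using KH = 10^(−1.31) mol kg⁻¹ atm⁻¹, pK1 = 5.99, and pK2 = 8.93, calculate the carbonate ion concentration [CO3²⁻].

[CO2*] = KH · pCO2 = 10^(−1.31) × 912×10^-6 = 4.467×10^-5 mol/kg
α₀ = 1/(1 + K1/[H⁺] + K1K2/[H⁺]²) = 1/(1 + 10^+1.52 + 10^+0.10) = 0.02827
DIC = [CO2*]/α₀ = 4.467×10^-5 / 0.02827 = 1.580 mmol/kg
[CO3²⁻] = α₂·DIC; α₂ = 0.03559, so [CO3²⁻] = 0.03559 × 1.580 = 0.0562 mmol/kg

[CO3²⁻] = 0.0562 mmol/kg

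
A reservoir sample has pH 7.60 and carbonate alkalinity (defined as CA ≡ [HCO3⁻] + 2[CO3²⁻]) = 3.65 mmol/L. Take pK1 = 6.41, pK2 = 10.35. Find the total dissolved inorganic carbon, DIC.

CA = [HCO3⁻] + 2[CO3²⁻] = (α₁ + 2α₂)·DIC
At pH 7.60: [H⁺]/K1 = 10^-1.19 = 0.064565, K2/[H⁺] = 10^-2.75 = 0.0017783
α₁ = 1/(1 + 0.064565 + 0.0017783) = 1/1.0663 = 0.9378; α₂ = α₁·K2/[H⁺] = 0.001668
α₁ + 2α₂ = 0.9411
DIC = CA / (α₁ + 2α₂) = 3.65 / 0.9411 = 3.88 mmol/L

DIC = 3.88 mmol/L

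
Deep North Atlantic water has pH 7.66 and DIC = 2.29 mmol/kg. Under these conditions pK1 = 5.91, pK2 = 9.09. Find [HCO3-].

[HCO3⁻] = 2.17 mmol/kg

α₁ = 1 / (1 + [H⁺]/K1 + K2/[H⁺]) = 1 / (1 + 10^-1.75 + 10^-1.43)
   = 1 / (1 + 0.017783 + 0.037154) = 1/1.0549 = 0.9479
[HCO3⁻] = α₁ × DIC = 0.9479 × 2.29 = 2.17 mmol/kg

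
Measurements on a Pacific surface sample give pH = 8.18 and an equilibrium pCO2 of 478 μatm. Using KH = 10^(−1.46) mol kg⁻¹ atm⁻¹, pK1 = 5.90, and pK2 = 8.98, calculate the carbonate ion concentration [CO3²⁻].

[CO2*] = KH · pCO2 = 10^(−1.46) × 478×10^-6 = 1.657×10^-5 mol/kg
α₀ = 1/(1 + K1/[H⁺] + K1K2/[H⁺]²) = 1/(1 + 10^+2.28 + 10^+1.48) = 0.004510
DIC = [CO2*]/α₀ = 1.657×10^-5 / 0.004510 = 3.675 mmol/kg
[CO3²⁻] = α₂·DIC; α₂ = 0.1362, so [CO3²⁻] = 0.1362 × 3.675 = 0.501 mmol/kg

[CO3²⁻] = 0.501 mmol/kg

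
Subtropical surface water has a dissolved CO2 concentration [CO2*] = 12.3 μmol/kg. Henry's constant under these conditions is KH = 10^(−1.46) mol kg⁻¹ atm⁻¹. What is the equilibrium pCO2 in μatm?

KH = 10^(−1.46) = 3.467×10^-2 mol kg⁻¹ atm⁻¹
pCO2 = [CO2*]/KH = 12.3×10^-6 / 3.467×10^-2 = 3.55×10^-4 atm = 355 μatm

pCO2 = 355 μatm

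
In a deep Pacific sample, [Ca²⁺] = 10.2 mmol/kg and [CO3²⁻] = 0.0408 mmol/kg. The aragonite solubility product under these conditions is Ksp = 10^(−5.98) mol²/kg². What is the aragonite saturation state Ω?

Ksp = 10^(−5.98) = 1.047×10^-6
Ω = [Ca²⁺][CO3²⁻]/Ksp = (10.2×10^-3)(0.0408×10^-3) / 1.047×10^-6 = 0.397

Ω = 0.397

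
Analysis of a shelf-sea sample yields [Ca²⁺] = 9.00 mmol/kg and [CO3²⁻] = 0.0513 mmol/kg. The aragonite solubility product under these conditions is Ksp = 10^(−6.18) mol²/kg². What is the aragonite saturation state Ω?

Ω = 0.699

Ksp = 10^(−6.18) = 6.607×10^-7
Ω = [Ca²⁺][CO3²⁻]/Ksp = (9.00×10^-3)(0.0513×10^-3) / 6.607×10^-7 = 0.699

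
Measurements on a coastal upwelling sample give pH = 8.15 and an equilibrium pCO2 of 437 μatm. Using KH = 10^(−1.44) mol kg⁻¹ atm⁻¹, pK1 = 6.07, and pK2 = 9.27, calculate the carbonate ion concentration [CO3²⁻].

[CO3²⁻] = 0.145 mmol/kg

[CO2*] = KH · pCO2 = 10^(−1.44) × 437×10^-6 = 1.587×10^-5 mol/kg
α₀ = 1/(1 + K1/[H⁺] + K1K2/[H⁺]²) = 1/(1 + 10^+2.08 + 10^+0.96) = 0.007672
DIC = [CO2*]/α₀ = 1.587×10^-5 / 0.007672 = 2.068 mmol/kg
[CO3²⁻] = α₂·DIC; α₂ = 0.06997, so [CO3²⁻] = 0.06997 × 2.068 = 0.145 mmol/kg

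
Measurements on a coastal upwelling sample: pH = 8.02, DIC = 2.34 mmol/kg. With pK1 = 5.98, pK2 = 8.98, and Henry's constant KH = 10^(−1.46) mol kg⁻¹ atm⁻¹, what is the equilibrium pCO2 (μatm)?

pCO2 = 550 μatm

α₀ = 1 / (1 + K1/[H⁺] + K1K2/[H⁺]²) = 1 / (1 + 10^+2.04 + 10^+1.08)
   = 1 / (1 + 109.65 + 12.023) = 1/122.67 = 0.008152
[CO2*] = α₀ × DIC = 0.008152 × 2.34 = 0.01908 mmol/kg = 19.08 μmol/kg
pCO2 = [CO2*]/KH = 1.908×10^-5 / 3.467×10^-2 = 550 μatm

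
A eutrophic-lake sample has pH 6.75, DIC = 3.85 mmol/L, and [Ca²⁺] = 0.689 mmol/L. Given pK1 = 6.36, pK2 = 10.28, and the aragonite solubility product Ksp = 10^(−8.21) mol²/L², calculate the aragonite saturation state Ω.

α₂ = 1 / (1 + [H⁺]/K2 + [H⁺]²/(K1K2)) = 1 / (1 + 10^+3.53 + 10^+3.14)
   = 1 / (1 + 3388.4 + 1380.4) = 1/4769.8 = 0.0002097
[CO3²⁻] = α₂ × DIC = 0.0002097 × 3.85 = 0.0008072 mmol/L = 0.8072 μmol/L
Ksp = 10^(−8.21) = 6.166×10^-9
Ω = [Ca²⁺][CO3²⁻]/Ksp = (0.689×10^-3)(8.072×10^-7) / 6.166×10^-9 = 0.0902

Ω = 0.0902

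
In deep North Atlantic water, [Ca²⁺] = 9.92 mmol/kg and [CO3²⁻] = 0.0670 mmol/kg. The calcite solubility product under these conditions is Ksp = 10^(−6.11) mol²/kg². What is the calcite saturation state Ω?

Ω = 0.856

Ksp = 10^(−6.11) = 7.762×10^-7
Ω = [Ca²⁺][CO3²⁻]/Ksp = (9.92×10^-3)(0.0670×10^-3) / 7.762×10^-7 = 0.856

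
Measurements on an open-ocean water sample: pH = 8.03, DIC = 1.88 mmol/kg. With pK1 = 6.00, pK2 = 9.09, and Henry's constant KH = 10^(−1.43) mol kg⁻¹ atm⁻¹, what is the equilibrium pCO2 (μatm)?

α₀ = 1 / (1 + K1/[H⁺] + K1K2/[H⁺]²) = 1 / (1 + 10^+2.03 + 10^+0.97)
   = 1 / (1 + 107.15 + 9.3325) = 1/117.48 = 0.008512
[CO2*] = α₀ × DIC = 0.008512 × 1.88 = 0.01600 mmol/kg = 16.00 μmol/kg
pCO2 = [CO2*]/KH = 1.600×10^-5 / 3.715×10^-2 = 431 μatm

pCO2 = 431 μatm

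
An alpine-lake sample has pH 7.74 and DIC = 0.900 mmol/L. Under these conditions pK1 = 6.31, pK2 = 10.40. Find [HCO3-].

[HCO3⁻] = 0.866 mmol/L

α₁ = 1 / (1 + [H⁺]/K1 + K2/[H⁺]) = 1 / (1 + 10^-1.43 + 10^-2.66)
   = 1 / (1 + 0.037154 + 0.0021878) = 1/1.0393 = 0.9621
[HCO3⁻] = α₁ × DIC = 0.9621 × 0.900 = 0.866 mmol/L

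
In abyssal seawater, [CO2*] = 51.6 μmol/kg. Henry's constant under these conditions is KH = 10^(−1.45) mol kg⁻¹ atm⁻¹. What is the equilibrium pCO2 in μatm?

pCO2 = 1450 μatm

KH = 10^(−1.45) = 3.548×10^-2 mol kg⁻¹ atm⁻¹
pCO2 = [CO2*]/KH = 51.6×10^-6 / 3.548×10^-2 = 1.45×10^-3 atm = 1450 μatm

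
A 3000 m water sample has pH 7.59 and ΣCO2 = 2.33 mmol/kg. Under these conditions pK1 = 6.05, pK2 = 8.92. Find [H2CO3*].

α₀ = 1 / (1 + K1/[H⁺] + K1K2/[H⁺]²) = 1 / (1 + 10^+1.54 + 10^+0.21)
   = 1 / (1 + 34.674 + 1.6218) = 1/37.295 = 0.02681
[CO2*] = α₀ × DIC = 0.02681 × 2.33 = 0.0625 mmol/kg

[CO2*] = 0.0625 mmol/kg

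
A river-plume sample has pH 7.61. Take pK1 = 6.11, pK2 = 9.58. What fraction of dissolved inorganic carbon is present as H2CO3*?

α₀ = 1 / (1 + K1/[H⁺] + K1K2/[H⁺]²) = 1 / (1 + 10^+1.50 + 10^-0.47)
   = 1 / (1 + 31.623 + 0.33884) = 1/32.962 = 0.03034

α₀ = 0.0303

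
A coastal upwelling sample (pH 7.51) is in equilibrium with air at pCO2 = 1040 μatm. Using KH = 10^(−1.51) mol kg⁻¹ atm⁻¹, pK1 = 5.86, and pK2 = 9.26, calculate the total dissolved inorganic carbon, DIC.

[CO2*] = KH · pCO2 = 10^(−1.51) × 1040×10^-6 = 3.214×10^-5 mol/kg
α₀ = 1/(1 + K1/[H⁺] + K1K2/[H⁺]²) = 1/(1 + 10^+1.65 + 10^-0.10) = 0.02152
DIC = [CO2*]/α₀ = 3.214×10^-5 / 0.02152 = 1.49 mmol/kg

DIC = 1.49 mmol/kg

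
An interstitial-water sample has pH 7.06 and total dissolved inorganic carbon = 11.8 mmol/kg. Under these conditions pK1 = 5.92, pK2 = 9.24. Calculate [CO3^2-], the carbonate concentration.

α₂ = 1 / (1 + [H⁺]/K2 + [H⁺]²/(K1K2)) = 1 / (1 + 10^+2.18 + 10^+1.04)
   = 1 / (1 + 151.36 + 10.965) = 1/163.32 = 0.006123
[CO3²⁻] = α₂ × DIC = 0.006123 × 11.8 = 0.0723 mmol/kg

[CO3²⁻] = 0.0723 mmol/kg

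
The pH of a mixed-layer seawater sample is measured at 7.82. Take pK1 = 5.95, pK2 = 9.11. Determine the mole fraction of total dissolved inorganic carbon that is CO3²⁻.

α₂ = 0.0482

α₂ = 1 / (1 + [H⁺]/K2 + [H⁺]²/(K1K2)) = 1 / (1 + 10^+1.29 + 10^-0.58)
   = 1 / (1 + 19.498 + 0.26303) = 1/20.761 = 0.04817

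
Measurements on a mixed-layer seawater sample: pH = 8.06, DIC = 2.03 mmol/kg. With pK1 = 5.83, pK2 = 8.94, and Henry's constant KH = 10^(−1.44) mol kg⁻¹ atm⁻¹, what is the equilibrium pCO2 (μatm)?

α₀ = 1 / (1 + K1/[H⁺] + K1K2/[H⁺]²) = 1 / (1 + 10^+2.23 + 10^+1.35)
   = 1 / (1 + 169.82 + 22.387) = 1/193.21 = 0.005176
[CO2*] = α₀ × DIC = 0.005176 × 2.03 = 0.01051 mmol/kg = 10.51 μmol/kg
pCO2 = [CO2*]/KH = 1.051×10^-5 / 3.631×10^-2 = 289 μatm

pCO2 = 289 μatm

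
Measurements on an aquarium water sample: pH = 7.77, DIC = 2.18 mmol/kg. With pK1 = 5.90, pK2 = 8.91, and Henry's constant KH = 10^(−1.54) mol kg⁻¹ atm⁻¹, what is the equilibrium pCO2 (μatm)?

pCO2 = 939 μatm

α₀ = 1 / (1 + K1/[H⁺] + K1K2/[H⁺]²) = 1 / (1 + 10^+1.87 + 10^+0.73)
   = 1 / (1 + 74.131 + 5.3703) = 1/80.501 = 0.01242
[CO2*] = α₀ × DIC = 0.01242 × 2.18 = 0.02708 mmol/kg
pCO2 = [CO2*]/KH = 2.708×10^-5 / 2.884×10^-2 = 939 μatm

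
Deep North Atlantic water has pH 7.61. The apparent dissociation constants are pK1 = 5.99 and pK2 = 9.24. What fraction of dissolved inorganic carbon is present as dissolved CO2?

α₀ = 0.0229

α₀ = 1 / (1 + K1/[H⁺] + K1K2/[H⁺]²) = 1 / (1 + 10^+1.62 + 10^-0.01)
   = 1 / (1 + 41.687 + 0.97724) = 1/43.664 = 0.02290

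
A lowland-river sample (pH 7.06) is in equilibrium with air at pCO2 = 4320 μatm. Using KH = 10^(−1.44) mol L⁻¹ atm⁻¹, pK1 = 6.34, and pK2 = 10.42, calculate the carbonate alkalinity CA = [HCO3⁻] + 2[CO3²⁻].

[CO2*] = KH · pCO2 = 10^(−1.44) × 4320×10^-6 = 1.568×10^-4 mol/L
α₀ = 1/(1 + K1/[H⁺] + K1K2/[H⁺]²) = 1/(1 + 10^+0.72 + 10^-2.64) = 0.1600
DIC = [CO2*]/α₀ = 1.568×10^-4 / 0.1600 = 0.9804 mmol/L
CA = (α₁ + 2α₂)·DIC = (0.8396 + 2×0.0003665) × 0.9804 = 0.824 mmol/L

CA = 0.824 mmol/L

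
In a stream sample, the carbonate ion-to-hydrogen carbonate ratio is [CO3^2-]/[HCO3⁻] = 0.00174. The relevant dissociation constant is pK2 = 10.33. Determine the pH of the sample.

From K2 = [H⁺][CO3^2-]/[HCO3⁻]:  pH = pK2 + log₁₀([CO3^2-]/[HCO3⁻])
log₁₀(0.00174) = -2.759
pH = 10.33 + (-2.759) = 7.57

pH = 7.57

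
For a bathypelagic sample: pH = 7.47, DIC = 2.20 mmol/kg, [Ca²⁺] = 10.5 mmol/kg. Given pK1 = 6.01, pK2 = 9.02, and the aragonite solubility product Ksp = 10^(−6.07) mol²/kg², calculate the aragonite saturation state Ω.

Ω = 0.720

α₂ = 1 / (1 + [H⁺]/K2 + [H⁺]²/(K1K2)) = 1 / (1 + 10^+1.55 + 10^+0.09)
   = 1 / (1 + 35.481 + 1.2303) = 1/37.712 = 0.02652
[CO3²⁻] = α₂ × DIC = 0.02652 × 2.20 = 0.05834 mmol/kg
Ksp = 10^(−6.07) = 8.511×10^-7
Ω = [Ca²⁺][CO3²⁻]/Ksp = (10.5×10^-3)(5.834×10^-5) / 8.511×10^-7 = 0.720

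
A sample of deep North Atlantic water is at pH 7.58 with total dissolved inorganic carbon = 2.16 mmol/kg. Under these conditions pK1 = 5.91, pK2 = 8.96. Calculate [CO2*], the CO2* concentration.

[CO2*] = 0.0434 mmol/kg

α₀ = 1 / (1 + K1/[H⁺] + K1K2/[H⁺]²) = 1 / (1 + 10^+1.67 + 10^+0.29)
   = 1 / (1 + 46.774 + 1.9498) = 1/49.723 = 0.02011
[CO2*] = α₀ × DIC = 0.02011 × 2.16 = 0.0434 mmol/kg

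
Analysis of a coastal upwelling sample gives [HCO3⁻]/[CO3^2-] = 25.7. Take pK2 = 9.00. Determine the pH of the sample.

pH = 7.59

From K2 = [H⁺][CO3^2-]/[HCO3⁻]:  pH = pK2 − log₁₀([HCO3⁻]/[CO3^2-])
log₁₀(25.7) = +1.410
pH = 9.00 − (+1.410) = 7.59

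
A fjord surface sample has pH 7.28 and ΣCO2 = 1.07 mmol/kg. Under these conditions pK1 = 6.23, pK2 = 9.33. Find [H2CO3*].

α₀ = 1 / (1 + K1/[H⁺] + K1K2/[H⁺]²) = 1 / (1 + 10^+1.05 + 10^-1.00)
   = 1 / (1 + 11.220 + 0.10000) = 1/12.320 = 0.08117
[CO2*] = α₀ × DIC = 0.08117 × 1.07 = 0.0868 mmol/kg

[CO2*] = 0.0868 mmol/kg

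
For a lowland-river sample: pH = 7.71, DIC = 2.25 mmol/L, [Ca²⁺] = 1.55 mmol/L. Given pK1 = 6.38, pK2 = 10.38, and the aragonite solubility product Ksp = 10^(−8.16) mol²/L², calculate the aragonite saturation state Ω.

α₂ = 1 / (1 + [H⁺]/K2 + [H⁺]²/(K1K2)) = 1 / (1 + 10^+2.67 + 10^+1.34)
   = 1 / (1 + 467.74 + 21.878) = 1/490.61 = 0.002038
[CO3²⁻] = α₂ × DIC = 0.002038 × 2.25 = 0.004586 mmol/L = 4.586 μmol/L
Ksp = 10^(−8.16) = 6.918×10^-9
Ω = [Ca²⁺][CO3²⁻]/Ksp = (1.55×10^-3)(4.586×10^-6) / 6.918×10^-9 = 1.03

Ω = 1.03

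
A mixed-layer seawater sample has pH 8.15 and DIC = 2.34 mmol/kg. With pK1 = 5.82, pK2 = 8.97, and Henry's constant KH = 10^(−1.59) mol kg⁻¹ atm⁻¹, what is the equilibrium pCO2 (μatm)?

pCO2 = 368 μatm

α₀ = 1 / (1 + K1/[H⁺] + K1K2/[H⁺]²) = 1 / (1 + 10^+2.33 + 10^+1.51)
   = 1 / (1 + 213.80 + 32.359) = 1/247.16 = 0.004046
[CO2*] = α₀ × DIC = 0.004046 × 2.34 = 0.009468 mmol/kg = 9.468 μmol/kg
pCO2 = [CO2*]/KH = 9.468×10^-6 / 2.570×10^-2 = 368 μatm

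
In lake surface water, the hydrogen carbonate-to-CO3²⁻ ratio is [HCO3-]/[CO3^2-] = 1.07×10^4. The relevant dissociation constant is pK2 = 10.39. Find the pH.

pH = 6.36

From K2 = [H⁺][CO3^2-]/[HCO3-]:  pH = pK2 − log₁₀([HCO3-]/[CO3^2-])
log₁₀(1.07×10^4) = +4.029
pH = 10.39 − (+4.029) = 6.36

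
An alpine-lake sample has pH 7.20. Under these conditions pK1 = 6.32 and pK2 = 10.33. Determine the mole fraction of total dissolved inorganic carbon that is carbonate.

α₂ = 0.000655

α₂ = 1 / (1 + [H⁺]/K2 + [H⁺]²/(K1K2)) = 1 / (1 + 10^+3.13 + 10^+2.25)
   = 1 / (1 + 1349.0 + 177.83) = 1/1527.8 = 0.0006545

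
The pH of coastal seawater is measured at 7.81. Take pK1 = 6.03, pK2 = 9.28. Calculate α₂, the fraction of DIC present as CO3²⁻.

α₂ = 1 / (1 + [H⁺]/K2 + [H⁺]²/(K1K2)) = 1 / (1 + 10^+1.47 + 10^-0.31)
   = 1 / (1 + 29.512 + 0.48978) = 1/31.002 = 0.03226

α₂ = 0.0323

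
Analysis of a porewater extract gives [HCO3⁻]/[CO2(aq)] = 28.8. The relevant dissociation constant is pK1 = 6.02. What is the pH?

From K1 = [H⁺][HCO3⁻]/[CO2(aq)]:  pH = pK1 + log₁₀([HCO3⁻]/[CO2(aq)])
log₁₀(28.8) = +1.459
pH = 6.02 + (+1.459) = 7.48

pH = 7.48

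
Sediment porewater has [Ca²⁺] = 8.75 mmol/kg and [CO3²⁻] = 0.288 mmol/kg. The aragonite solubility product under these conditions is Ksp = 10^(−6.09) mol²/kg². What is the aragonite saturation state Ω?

Ω = 3.10

Ksp = 10^(−6.09) = 8.128×10^-7
Ω = [Ca²⁺][CO3²⁻]/Ksp = (8.75×10^-3)(0.288×10^-3) / 8.128×10^-7 = 3.10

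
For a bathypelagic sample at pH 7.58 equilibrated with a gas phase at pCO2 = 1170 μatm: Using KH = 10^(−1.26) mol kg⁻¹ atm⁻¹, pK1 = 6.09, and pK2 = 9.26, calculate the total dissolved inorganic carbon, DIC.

DIC = 2.09 mmol/kg

[CO2*] = KH · pCO2 = 10^(−1.26) × 1170×10^-6 = 6.430×10^-5 mol/kg
α₀ = 1/(1 + K1/[H⁺] + K1K2/[H⁺]²) = 1/(1 + 10^+1.49 + 10^-0.19) = 0.03072
DIC = [CO2*]/α₀ = 6.430×10^-5 / 0.03072 = 2.09 mmol/kg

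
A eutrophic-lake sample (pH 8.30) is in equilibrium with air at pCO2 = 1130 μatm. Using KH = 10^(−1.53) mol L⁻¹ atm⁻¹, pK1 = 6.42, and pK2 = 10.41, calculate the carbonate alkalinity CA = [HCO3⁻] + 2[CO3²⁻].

CA = 2.57 mmol/L

[CO2*] = KH · pCO2 = 10^(−1.53) × 1130×10^-6 = 3.335×10^-5 mol/L
α₀ = 1/(1 + K1/[H⁺] + K1K2/[H⁺]²) = 1/(1 + 10^+1.88 + 10^-0.23) = 0.01291
DIC = [CO2*]/α₀ = 3.335×10^-5 / 0.01291 = 2.583 mmol/L
CA = (α₁ + 2α₂)·DIC = (0.9795 + 2×0.007603) × 2.583 = 2.57 mmol/L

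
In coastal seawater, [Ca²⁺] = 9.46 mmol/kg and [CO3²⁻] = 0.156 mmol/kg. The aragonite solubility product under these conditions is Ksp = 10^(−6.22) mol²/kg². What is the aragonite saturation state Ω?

Ksp = 10^(−6.22) = 6.026×10^-7
Ω = [Ca²⁺][CO3²⁻]/Ksp = (9.46×10^-3)(0.156×10^-3) / 6.026×10^-7 = 2.45

Ω = 2.45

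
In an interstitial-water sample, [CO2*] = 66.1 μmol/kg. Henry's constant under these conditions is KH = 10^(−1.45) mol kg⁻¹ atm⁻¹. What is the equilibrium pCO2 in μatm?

pCO2 = 1860 μatm

KH = 10^(−1.45) = 3.548×10^-2 mol kg⁻¹ atm⁻¹
pCO2 = [CO2*]/KH = 66.1×10^-6 / 3.548×10^-2 = 1.86×10^-3 atm = 1860 μatm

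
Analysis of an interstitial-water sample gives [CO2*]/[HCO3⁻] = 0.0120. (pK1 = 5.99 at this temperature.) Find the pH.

From K1 = [H⁺][HCO3⁻]/[CO2*]:  pH = pK1 − log₁₀([CO2*]/[HCO3⁻])
log₁₀(0.0120) = -1.921
pH = 5.99 − (-1.921) = 7.91

pH = 7.91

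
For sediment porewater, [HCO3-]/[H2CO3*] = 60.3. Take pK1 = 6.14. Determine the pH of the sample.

pH = 7.92

From K1 = [H⁺][HCO3-]/[H2CO3*]:  pH = pK1 + log₁₀([HCO3-]/[H2CO3*])
log₁₀(60.3) = +1.780
pH = 6.14 + (+1.780) = 7.92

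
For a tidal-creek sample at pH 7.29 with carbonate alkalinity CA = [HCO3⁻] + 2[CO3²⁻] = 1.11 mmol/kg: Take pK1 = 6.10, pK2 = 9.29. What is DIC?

CA = [HCO3⁻] + 2[CO3²⁻] = (α₁ + 2α₂)·DIC
At pH 7.29: [H⁺]/K1 = 10^-1.19 = 0.064565, K2/[H⁺] = 10^-2.00 = 0.010000
α₁ = 1/(1 + 0.064565 + 0.010000) = 1/1.0746 = 0.9306; α₂ = α₁·K2/[H⁺] = 0.009306
α₁ + 2α₂ = 0.9492
DIC = CA / (α₁ + 2α₂) = 1.11 / 0.9492 = 1.17 mmol/kg

DIC = 1.17 mmol/kg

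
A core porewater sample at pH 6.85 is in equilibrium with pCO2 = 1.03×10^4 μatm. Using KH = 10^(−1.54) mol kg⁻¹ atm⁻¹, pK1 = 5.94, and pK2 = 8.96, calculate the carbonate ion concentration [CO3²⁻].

[CO2*] = KH · pCO2 = 10^(−1.54) × 1.03×10^4×10^-6 = 2.971×10^-4 mol/kg
α₀ = 1/(1 + K1/[H⁺] + K1K2/[H⁺]²) = 1/(1 + 10^+0.91 + 10^-1.20) = 0.1088
DIC = [CO2*]/α₀ = 2.971×10^-4 / 0.1088 = 2.730 mmol/kg
[CO3²⁻] = α₂·DIC; α₂ = 0.006865, so [CO3²⁻] = 0.006865 × 2.730 = 0.0187 mmol/kg = 18.7 μmol/kg

[CO3²⁻] = 18.7 μmol/kg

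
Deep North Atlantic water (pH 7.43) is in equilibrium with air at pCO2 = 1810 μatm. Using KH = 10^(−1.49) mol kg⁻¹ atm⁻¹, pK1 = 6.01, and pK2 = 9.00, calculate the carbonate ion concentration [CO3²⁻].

[CO3²⁻] = 0.0415 mmol/kg

[CO2*] = KH · pCO2 = 10^(−1.49) × 1810×10^-6 = 5.857×10^-5 mol/kg
α₀ = 1/(1 + K1/[H⁺] + K1K2/[H⁺]²) = 1/(1 + 10^+1.42 + 10^-0.15) = 0.03570
DIC = [CO2*]/α₀ = 5.857×10^-5 / 0.03570 = 1.641 mmol/kg
[CO3²⁻] = α₂·DIC; α₂ = 0.02527, so [CO3²⁻] = 0.02527 × 1.641 = 0.0415 mmol/kg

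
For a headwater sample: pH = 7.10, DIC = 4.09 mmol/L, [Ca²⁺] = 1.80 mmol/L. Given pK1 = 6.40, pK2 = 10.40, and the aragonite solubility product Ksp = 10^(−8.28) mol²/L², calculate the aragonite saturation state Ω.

Ω = 0.586

α₂ = 1 / (1 + [H⁺]/K2 + [H⁺]²/(K1K2)) = 1 / (1 + 10^+3.30 + 10^+2.60)
   = 1 / (1 + 1995.3 + 398.11) = 1/2394.4 = 0.0004176
[CO3²⁻] = α₂ × DIC = 0.0004176 × 4.09 = 0.001708 mmol/L = 1.708 μmol/L
Ksp = 10^(−8.28) = 5.248×10^-9
Ω = [Ca²⁺][CO3²⁻]/Ksp = (1.80×10^-3)(1.708×10^-6) / 5.248×10^-9 = 0.586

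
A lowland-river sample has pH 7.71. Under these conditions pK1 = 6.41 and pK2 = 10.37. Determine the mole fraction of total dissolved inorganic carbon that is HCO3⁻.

α₁ = 0.950

α₁ = 1 / (1 + [H⁺]/K1 + K2/[H⁺]) = 1 / (1 + 10^-1.30 + 10^-2.66)
   = 1 / (1 + 0.050119 + 0.0021878) = 1/1.0523 = 0.9503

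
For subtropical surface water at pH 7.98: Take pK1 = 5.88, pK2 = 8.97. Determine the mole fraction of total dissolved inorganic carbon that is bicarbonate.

α₁ = 0.901

α₁ = 1 / (1 + [H⁺]/K1 + K2/[H⁺]) = 1 / (1 + 10^-2.10 + 10^-0.99)
   = 1 / (1 + 0.0079433 + 0.10233) = 1/1.1103 = 0.9007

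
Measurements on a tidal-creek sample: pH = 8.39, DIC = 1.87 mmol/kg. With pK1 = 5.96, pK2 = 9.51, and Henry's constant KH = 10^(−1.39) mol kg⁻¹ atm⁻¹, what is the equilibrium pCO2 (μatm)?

pCO2 = 158 μatm

α₀ = 1 / (1 + K1/[H⁺] + K1K2/[H⁺]²) = 1 / (1 + 10^+2.43 + 10^+1.31)
   = 1 / (1 + 269.15 + 20.417) = 1/290.57 = 0.003442
[CO2*] = α₀ × DIC = 0.003442 × 1.87 = 0.006436 mmol/kg = 6.436 μmol/kg
pCO2 = [CO2*]/KH = 6.436×10^-6 / 4.074×10^-2 = 158 μatm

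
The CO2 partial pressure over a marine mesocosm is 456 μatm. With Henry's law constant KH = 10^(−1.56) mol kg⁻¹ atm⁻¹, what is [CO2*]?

[CO2*] = 12.6 μmol/kg

KH = 10^(−1.56) = 2.754×10^-2 mol kg⁻¹ atm⁻¹
[CO2*] = KH · pCO2 = 2.754×10^-2 × 456×10^-6 atm = 1.26×10^-5 mol/kg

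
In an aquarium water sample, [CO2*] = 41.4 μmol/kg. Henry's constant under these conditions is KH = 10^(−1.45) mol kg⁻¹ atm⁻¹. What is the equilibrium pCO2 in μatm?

pCO2 = 1170 μatm

KH = 10^(−1.45) = 3.548×10^-2 mol kg⁻¹ atm⁻¹
pCO2 = [CO2*]/KH = 41.4×10^-6 / 3.548×10^-2 = 1.17×10^-3 atm = 1170 μatm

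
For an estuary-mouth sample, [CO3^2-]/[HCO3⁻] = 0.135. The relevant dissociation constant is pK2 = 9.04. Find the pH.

pH = 8.17

From K2 = [H⁺][CO3^2-]/[HCO3⁻]:  pH = pK2 + log₁₀([CO3^2-]/[HCO3⁻])
log₁₀(0.135) = -0.870
pH = 9.04 + (-0.870) = 8.17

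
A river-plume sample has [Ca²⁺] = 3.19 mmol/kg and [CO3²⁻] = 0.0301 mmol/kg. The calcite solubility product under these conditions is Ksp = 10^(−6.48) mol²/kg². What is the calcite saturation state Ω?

Ω = 0.290

Ksp = 10^(−6.48) = 3.311×10^-7
Ω = [Ca²⁺][CO3²⁻]/Ksp = (3.19×10^-3)(0.0301×10^-3) / 3.311×10^-7 = 0.290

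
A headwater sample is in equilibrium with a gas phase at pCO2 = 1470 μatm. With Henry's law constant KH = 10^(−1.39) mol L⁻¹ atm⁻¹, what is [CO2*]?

KH = 10^(−1.39) = 4.074×10^-2 mol L⁻¹ atm⁻¹
[CO2*] = KH · pCO2 = 4.074×10^-2 × 1470×10^-6 atm = 5.99×10^-5 mol/L

[CO2*] = 59.9 μmol/L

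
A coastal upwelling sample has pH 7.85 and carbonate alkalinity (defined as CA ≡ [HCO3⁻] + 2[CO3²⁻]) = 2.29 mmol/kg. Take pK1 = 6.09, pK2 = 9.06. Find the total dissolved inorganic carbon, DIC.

DIC = 2.20 mmol/kg

CA = [HCO3⁻] + 2[CO3²⁻] = (α₁ + 2α₂)·DIC
At pH 7.85: [H⁺]/K1 = 10^-1.76 = 0.017378, K2/[H⁺] = 10^-1.21 = 0.061660
α₁ = 1/(1 + 0.017378 + 0.061660) = 1/1.0790 = 0.9268; α₂ = α₁·K2/[H⁺] = 0.05714
α₁ + 2α₂ = 1.0410
DIC = CA / (α₁ + 2α₂) = 2.29 / 1.0410 = 2.20 mmol/kg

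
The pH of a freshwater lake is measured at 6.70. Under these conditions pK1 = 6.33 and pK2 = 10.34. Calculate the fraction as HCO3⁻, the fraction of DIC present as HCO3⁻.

α₁ = 1 / (1 + [H⁺]/K1 + K2/[H⁺]) = 1 / (1 + 10^-0.37 + 10^-3.64)
   = 1 / (1 + 0.42658 + 0.00022909) = 1/1.4268 = 0.7009

α₁ = 0.701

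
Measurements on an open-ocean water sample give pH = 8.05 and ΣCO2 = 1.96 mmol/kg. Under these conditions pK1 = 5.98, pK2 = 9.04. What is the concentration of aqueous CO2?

α₀ = 1 / (1 + K1/[H⁺] + K1K2/[H⁺]²) = 1 / (1 + 10^+2.07 + 10^+1.08)
   = 1 / (1 + 117.49 + 12.023) = 1/130.51 = 0.007662
[CO2*] = α₀ × DIC = 0.007662 × 1.96 = 0.0150 mmol/kg = 15.0 μmol/kg

[CO2*] = 15.0 μmol/kg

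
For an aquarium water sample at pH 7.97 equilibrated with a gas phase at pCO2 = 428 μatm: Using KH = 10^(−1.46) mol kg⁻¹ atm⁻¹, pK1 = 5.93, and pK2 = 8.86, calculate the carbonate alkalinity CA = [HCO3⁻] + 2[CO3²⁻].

[CO2*] = KH · pCO2 = 10^(−1.46) × 428×10^-6 = 1.484×10^-5 mol/kg
α₀ = 1/(1 + K1/[H⁺] + K1K2/[H⁺]²) = 1/(1 + 10^+2.04 + 10^+1.15) = 0.008015
DIC = [CO2*]/α₀ = 1.484×10^-5 / 0.008015 = 1.852 mmol/kg
CA = (α₁ + 2α₂)·DIC = (0.8788 + 2×0.1132) × 1.852 = 2.05 mmol/kg

CA = 2.05 mmol/kg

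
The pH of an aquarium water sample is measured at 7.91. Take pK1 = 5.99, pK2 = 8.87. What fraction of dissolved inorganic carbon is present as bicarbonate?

α₁ = 1 / (1 + [H⁺]/K1 + K2/[H⁺]) = 1 / (1 + 10^-1.92 + 10^-0.96)
   = 1 / (1 + 0.012023 + 0.10965) = 1/1.1217 = 0.8915

α₁ = 0.892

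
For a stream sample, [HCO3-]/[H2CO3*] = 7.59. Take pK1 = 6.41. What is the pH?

From K1 = [H⁺][HCO3-]/[H2CO3*]:  pH = pK1 + log₁₀([HCO3-]/[H2CO3*])
log₁₀(7.59) = +0.880
pH = 6.41 + (+0.880) = 7.29

pH = 7.29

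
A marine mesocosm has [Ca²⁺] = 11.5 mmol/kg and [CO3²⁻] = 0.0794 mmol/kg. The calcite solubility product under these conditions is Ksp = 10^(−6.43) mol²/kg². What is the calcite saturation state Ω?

Ksp = 10^(−6.43) = 3.715×10^-7
Ω = [Ca²⁺][CO3²⁻]/Ksp = (11.5×10^-3)(0.0794×10^-3) / 3.715×10^-7 = 2.46

Ω = 2.46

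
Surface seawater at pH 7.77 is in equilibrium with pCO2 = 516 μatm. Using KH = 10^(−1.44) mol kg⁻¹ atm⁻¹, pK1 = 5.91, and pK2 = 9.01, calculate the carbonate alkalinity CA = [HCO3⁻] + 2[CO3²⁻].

[CO2*] = KH · pCO2 = 10^(−1.44) × 516×10^-6 = 1.873×10^-5 mol/kg
α₀ = 1/(1 + K1/[H⁺] + K1K2/[H⁺]²) = 1/(1 + 10^+1.86 + 10^+0.62) = 0.01288
DIC = [CO2*]/α₀ = 1.873×10^-5 / 0.01288 = 1.454 mmol/kg
CA = (α₁ + 2α₂)·DIC = (0.9334 + 2×0.05371) × 1.454 = 1.51 mmol/kg

CA = 1.51 mmol/kg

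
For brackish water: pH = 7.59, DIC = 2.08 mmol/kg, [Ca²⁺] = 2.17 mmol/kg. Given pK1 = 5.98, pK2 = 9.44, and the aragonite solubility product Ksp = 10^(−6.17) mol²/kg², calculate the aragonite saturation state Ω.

α₂ = 1 / (1 + [H⁺]/K2 + [H⁺]²/(K1K2)) = 1 / (1 + 10^+1.85 + 10^+0.24)
   = 1 / (1 + 70.795 + 1.7378) = 1/73.532 = 0.01360
[CO3²⁻] = α₂ × DIC = 0.01360 × 2.08 = 0.02829 mmol/kg
Ksp = 10^(−6.17) = 6.761×10^-7
Ω = [Ca²⁺][CO3²⁻]/Ksp = (2.17×10^-3)(2.829×10^-5) / 6.761×10^-7 = 0.0908

Ω = 0.0908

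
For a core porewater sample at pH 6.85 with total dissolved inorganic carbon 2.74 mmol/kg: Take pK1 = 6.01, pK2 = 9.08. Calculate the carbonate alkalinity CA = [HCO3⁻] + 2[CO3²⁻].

CA = [HCO3⁻] + 2[CO3²⁻] = (α₁ + 2α₂)·DIC
At pH 6.85: [H⁺]/K1 = 10^-0.84 = 0.14454, K2/[H⁺] = 10^-2.23 = 0.0058884
α₁ = 1/(1 + 0.14454 + 0.0058884) = 1/1.1504 = 0.8692; α₂ = α₁·K2/[H⁺] = 0.005118
α₁ + 2α₂ = 0.8795
CA = 0.8795 × 2.74 = 2.41 mmol/kg

CA = 2.41 mmol/kg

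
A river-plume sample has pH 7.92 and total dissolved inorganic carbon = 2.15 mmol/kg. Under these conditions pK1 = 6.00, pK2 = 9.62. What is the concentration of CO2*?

[CO2*] = 0.0250 mmol/kg

α₀ = 1 / (1 + K1/[H⁺] + K1K2/[H⁺]²) = 1 / (1 + 10^+1.92 + 10^+0.22)
   = 1 / (1 + 83.176 + 1.6596) = 1/85.836 = 0.01165
[CO2*] = α₀ × DIC = 0.01165 × 2.15 = 0.0250 mmol/kg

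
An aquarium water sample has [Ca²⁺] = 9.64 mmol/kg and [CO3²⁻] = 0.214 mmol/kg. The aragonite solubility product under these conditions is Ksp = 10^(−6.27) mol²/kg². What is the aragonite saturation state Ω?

Ksp = 10^(−6.27) = 5.370×10^-7
Ω = [Ca²⁺][CO3²⁻]/Ksp = (9.64×10^-3)(0.214×10^-3) / 5.370×10^-7 = 3.84

Ω = 3.84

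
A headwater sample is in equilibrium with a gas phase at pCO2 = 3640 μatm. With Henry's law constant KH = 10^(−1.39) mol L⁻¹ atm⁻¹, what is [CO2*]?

[CO2*] = 148 μmol/L

KH = 10^(−1.39) = 4.074×10^-2 mol L⁻¹ atm⁻¹
[CO2*] = KH · pCO2 = 4.074×10^-2 × 3640×10^-6 atm = 1.48×10^-4 mol/L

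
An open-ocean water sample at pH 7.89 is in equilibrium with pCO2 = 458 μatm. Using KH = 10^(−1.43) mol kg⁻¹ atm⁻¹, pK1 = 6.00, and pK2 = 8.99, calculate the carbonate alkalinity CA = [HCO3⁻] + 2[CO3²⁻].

CA = 1.53 mmol/kg

[CO2*] = KH · pCO2 = 10^(−1.43) × 458×10^-6 = 1.702×10^-5 mol/kg
α₀ = 1/(1 + K1/[H⁺] + K1K2/[H⁺]²) = 1/(1 + 10^+1.89 + 10^+0.79) = 0.01179
DIC = [CO2*]/α₀ = 1.702×10^-5 / 0.01179 = 1.443 mmol/kg
CA = (α₁ + 2α₂)·DIC = (0.9155 + 2×0.07272) × 1.443 = 1.53 mmol/kg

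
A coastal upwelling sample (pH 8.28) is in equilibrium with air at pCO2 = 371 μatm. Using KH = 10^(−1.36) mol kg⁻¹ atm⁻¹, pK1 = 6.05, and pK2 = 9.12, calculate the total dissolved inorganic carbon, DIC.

DIC = 3.16 mmol/kg

[CO2*] = KH · pCO2 = 10^(−1.36) × 371×10^-6 = 1.619×10^-5 mol/kg
α₀ = 1/(1 + K1/[H⁺] + K1K2/[H⁺]²) = 1/(1 + 10^+2.23 + 10^+1.39) = 0.005118
DIC = [CO2*]/α₀ = 1.619×10^-5 / 0.005118 = 3.16 mmol/kg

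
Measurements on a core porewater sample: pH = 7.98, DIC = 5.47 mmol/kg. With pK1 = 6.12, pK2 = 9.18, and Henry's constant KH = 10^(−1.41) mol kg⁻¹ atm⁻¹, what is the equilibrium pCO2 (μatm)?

α₀ = 1 / (1 + K1/[H⁺] + K1K2/[H⁺]²) = 1 / (1 + 10^+1.86 + 10^+0.66)
   = 1 / (1 + 72.444 + 4.5709) = 1/78.014 = 0.01282
[CO2*] = α₀ × DIC = 0.01282 × 5.47 = 0.07012 mmol/kg
pCO2 = [CO2*]/KH = 7.012×10^-5 / 3.890×10^-2 = 1800 μatm

pCO2 = 1800 μatm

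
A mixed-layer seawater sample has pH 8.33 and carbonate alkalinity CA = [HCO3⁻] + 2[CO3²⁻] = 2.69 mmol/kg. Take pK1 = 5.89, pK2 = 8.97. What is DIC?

CA = [HCO3⁻] + 2[CO3²⁻] = (α₁ + 2α₂)·DIC
At pH 8.33: [H⁺]/K1 = 10^-2.44 = 0.0036308, K2/[H⁺] = 10^-0.64 = 0.22909
α₁ = 1/(1 + 0.0036308 + 0.22909) = 1/1.2327 = 0.8112; α₂ = α₁·K2/[H⁺] = 0.1858
α₁ + 2α₂ = 1.1829
DIC = CA / (α₁ + 2α₂) = 2.69 / 1.1829 = 2.27 mmol/kg

DIC = 2.27 mmol/kg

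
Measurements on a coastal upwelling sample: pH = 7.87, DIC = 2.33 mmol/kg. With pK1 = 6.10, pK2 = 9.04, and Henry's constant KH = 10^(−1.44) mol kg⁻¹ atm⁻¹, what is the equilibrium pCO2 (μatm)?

α₀ = 1 / (1 + K1/[H⁺] + K1K2/[H⁺]²) = 1 / (1 + 10^+1.77 + 10^+0.60)
   = 1 / (1 + 58.884 + 3.9811) = 1/63.865 = 0.01566
[CO2*] = α₀ × DIC = 0.01566 × 2.33 = 0.03648 mmol/kg
pCO2 = [CO2*]/KH = 3.648×10^-5 / 3.631×10^-2 = 1000 μatm

pCO2 = 1000 μatm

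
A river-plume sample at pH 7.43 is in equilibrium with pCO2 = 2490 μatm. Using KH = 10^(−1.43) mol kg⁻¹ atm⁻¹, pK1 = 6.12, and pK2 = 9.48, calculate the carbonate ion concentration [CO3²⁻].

[CO2*] = KH · pCO2 = 10^(−1.43) × 2490×10^-6 = 9.251×10^-5 mol/kg
α₀ = 1/(1 + K1/[H⁺] + K1K2/[H⁺]²) = 1/(1 + 10^+1.31 + 10^-0.74) = 0.04630
DIC = [CO2*]/α₀ = 9.251×10^-5 / 0.04630 = 1.998 mmol/kg
[CO3²⁻] = α₂·DIC; α₂ = 0.008425, so [CO3²⁻] = 0.008425 × 1.998 = 0.0168 mmol/kg = 16.8 μmol/kg

[CO3²⁻] = 16.8 μmol/kg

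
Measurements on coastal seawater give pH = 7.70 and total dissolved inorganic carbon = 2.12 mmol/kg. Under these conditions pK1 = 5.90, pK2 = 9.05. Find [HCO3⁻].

α₁ = 1 / (1 + [H⁺]/K1 + K2/[H⁺]) = 1 / (1 + 10^-1.80 + 10^-1.35)
   = 1 / (1 + 0.015849 + 0.044668) = 1/1.0605 = 0.9429
[HCO3⁻] = α₁ × DIC = 0.9429 × 2.12 = 2.00 mmol/kg

[HCO3⁻] = 2.00 mmol/kg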